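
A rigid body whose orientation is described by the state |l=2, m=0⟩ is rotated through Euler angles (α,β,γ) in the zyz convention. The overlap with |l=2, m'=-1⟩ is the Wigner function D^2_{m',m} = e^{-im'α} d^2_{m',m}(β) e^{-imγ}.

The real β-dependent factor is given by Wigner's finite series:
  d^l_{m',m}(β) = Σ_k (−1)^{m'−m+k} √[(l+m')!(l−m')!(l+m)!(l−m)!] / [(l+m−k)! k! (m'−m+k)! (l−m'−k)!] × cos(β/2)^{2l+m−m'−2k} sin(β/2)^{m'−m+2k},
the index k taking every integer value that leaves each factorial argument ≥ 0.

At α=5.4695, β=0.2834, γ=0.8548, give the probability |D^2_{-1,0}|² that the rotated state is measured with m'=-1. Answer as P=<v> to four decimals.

P=0.1081

First d^2_{-1,0}(β=0.2834), then the phase factors e^{-i(-1)α} and e^{-i(0)γ}:
c=cos(0.2834/2)=0.989977, s=sin(0.2834/2)=0.141226; N=√[1·6·2·2]=4.898979
The bounds max(0,m−m')=1 and min(l+m,l−m')=2 give 2 terms
  k=1: (−1)^0·4.8990/(2)·0.9900^3·0.1412^1 = +0.335635
  k=2: (−1)^1·4.8990/(2)·0.9900^1·0.1412^3 = -0.006830
d^2_{-1,0}(0.2834) = +0.335635 -0.006830 = +0.328804
|D^2_{-1,0}|² = |d^2_{-1,0}(β)|² = (+0.328804)² = 0.108112 (the z-rotation phases have unit modulus)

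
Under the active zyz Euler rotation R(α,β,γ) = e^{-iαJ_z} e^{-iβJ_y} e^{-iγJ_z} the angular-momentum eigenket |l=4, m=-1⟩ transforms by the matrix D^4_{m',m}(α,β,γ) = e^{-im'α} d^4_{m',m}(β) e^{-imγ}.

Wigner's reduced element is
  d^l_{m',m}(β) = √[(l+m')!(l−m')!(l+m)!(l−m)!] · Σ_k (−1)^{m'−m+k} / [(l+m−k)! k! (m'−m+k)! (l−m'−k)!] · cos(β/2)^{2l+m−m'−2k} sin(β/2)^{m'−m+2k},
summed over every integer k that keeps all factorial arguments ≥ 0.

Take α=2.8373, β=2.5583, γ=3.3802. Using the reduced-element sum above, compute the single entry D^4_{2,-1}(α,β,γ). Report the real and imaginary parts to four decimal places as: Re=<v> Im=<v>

Split into d^4_{2,-1}(β=2.5583) × two z-phases.
With c≡cos(β/2)=0.287529 and s≡sin(β/2)=0.957772, N=[720·2·6·120]^{1/2}=1018.233765
k: max(0,(-1)−(2))=0 … min(4+(-1),4−(2))=2
  k=0: (−1)^3·1018.2338/(72)·0.2875^5·0.9578^3 = -0.024418
  k=1: (−1)^4·1018.2338/(48)·0.2875^3·0.9578^5 = +0.406409
  k=2: (−1)^5·1018.2338/(240)·0.2875^1·0.9578^7 = -0.901889
d^4_{2,-1}(2.5583) = -0.024418 +0.406409 -0.901889 = -0.519898
Attach z-rotation phases: D = e^{-i(2)(2.8373)}·(-0.519898)·e^{-i(-1)(3.3802)} = +0.344219+0.389624i

Re=0.3442 Im=0.3896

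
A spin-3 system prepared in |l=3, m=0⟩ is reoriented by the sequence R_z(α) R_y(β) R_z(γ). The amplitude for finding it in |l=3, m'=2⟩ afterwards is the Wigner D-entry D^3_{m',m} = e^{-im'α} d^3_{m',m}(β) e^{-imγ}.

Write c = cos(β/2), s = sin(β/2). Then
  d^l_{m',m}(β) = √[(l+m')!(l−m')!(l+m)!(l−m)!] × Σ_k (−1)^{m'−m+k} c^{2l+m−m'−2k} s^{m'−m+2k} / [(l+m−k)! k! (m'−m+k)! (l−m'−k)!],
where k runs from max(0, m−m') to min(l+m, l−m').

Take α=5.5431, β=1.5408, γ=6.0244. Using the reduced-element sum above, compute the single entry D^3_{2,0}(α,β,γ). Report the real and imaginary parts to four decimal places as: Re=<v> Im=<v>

First d^3_{2,0}(β=1.5408), then the phase factors e^{-i(2)α} and e^{-i(0)γ}:
Half-angle: c=0.717632, s=0.696422. N=√(120·1·6·6)=65.726707
The bounds max(0,m−m')=0 and min(l+m,l−m')=1 give 2 terms
  k=0: (−1)^2·65.7267/(12)·0.7176^4·0.6964^2 = +0.704553
  k=1: (−1)^3·65.7267/(12)·0.7176^2·0.6964^4 = -0.663522
d^3_{2,0}(1.5408) = +0.704553 -0.663522 = +0.041031
Phases: e^{-i·(2)·5.5431}=+0.090502+0.995896i, e^{-i·(0)·6.0244}=+1.000000+0.000000i ⇒ D=+0.003713+0.040863i

Re=0.0037 Im=0.0409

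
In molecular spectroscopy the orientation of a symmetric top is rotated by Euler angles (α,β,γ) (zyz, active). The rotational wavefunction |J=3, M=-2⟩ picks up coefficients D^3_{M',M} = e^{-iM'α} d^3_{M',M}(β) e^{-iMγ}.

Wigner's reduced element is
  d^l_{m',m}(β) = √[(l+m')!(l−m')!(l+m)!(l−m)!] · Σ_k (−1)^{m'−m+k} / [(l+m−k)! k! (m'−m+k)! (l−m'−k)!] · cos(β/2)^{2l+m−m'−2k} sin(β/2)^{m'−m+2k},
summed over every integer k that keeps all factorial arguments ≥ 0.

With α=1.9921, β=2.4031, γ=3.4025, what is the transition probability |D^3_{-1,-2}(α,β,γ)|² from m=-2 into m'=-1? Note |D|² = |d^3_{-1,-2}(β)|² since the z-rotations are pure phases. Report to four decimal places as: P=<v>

P=0.0498

Split into d^3_{-1,-2}(β=2.4031) × two z-phases.
Half-angle: c=0.360913, s=0.932600. N=√(2·24·1·120)=75.894664
Admissible k: 0..1 (factorial args all ≥0)
  k=0: (−1)^1·75.8947/(24)·0.3609^5·0.9326^1 = -0.018060
  k=1: (−1)^2·75.8947/(12)·0.3609^3·0.9326^3 = +0.241169
d^3_{-1,-2}(2.4031) = -0.018060 +0.241169 = +0.223110
|D^3_{-1,-2}|² = |d^3_{-1,-2}(β)|² = (+0.223110)² = 0.049778 (the z-rotation phases have unit modulus)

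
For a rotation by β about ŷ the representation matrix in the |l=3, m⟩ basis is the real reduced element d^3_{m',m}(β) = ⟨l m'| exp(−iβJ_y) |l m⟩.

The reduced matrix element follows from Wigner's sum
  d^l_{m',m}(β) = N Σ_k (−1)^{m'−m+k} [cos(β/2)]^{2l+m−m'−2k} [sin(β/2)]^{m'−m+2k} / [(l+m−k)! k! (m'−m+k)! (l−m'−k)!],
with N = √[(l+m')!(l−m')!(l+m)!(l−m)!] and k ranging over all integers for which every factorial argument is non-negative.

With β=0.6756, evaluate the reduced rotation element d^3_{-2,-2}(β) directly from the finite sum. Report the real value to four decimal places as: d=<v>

d^3_{-2,-2}(β=0.6756) via Wigner's sum:
Half-angle: c=0.943486, s=0.331412. N=√(1·120·1·120)=120.000000
The bounds max(0,m−m')=0 and min(l+m,l−m')=1 give 2 terms
  k=0: (−1)^0·120.0000/(120)·0.9435^6·0.3314^0 = +0.705363
  k=1: (−1)^1·120.0000/(24)·0.9435^4·0.3314^2 = -0.435160
d^3_{-2,-2}(0.6756) = +0.705363 -0.435160 = +0.270203

d=0.2702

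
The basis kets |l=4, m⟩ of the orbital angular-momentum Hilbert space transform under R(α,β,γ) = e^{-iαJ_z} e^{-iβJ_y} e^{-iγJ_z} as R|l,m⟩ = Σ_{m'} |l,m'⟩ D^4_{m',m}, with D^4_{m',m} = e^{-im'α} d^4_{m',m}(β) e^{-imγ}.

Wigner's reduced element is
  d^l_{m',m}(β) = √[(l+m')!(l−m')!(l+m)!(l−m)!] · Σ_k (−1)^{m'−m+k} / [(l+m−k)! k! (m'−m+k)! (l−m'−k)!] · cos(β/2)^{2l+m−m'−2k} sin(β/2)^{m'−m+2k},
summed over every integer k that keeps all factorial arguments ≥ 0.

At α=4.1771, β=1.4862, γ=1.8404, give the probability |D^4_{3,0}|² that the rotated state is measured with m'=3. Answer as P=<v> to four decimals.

P=0.0153

Split into d^4_{3,0}(β=1.4862) × two z-phases.
c=cos(1.4862/2)=0.736375, s=sin(1.4862/2)=0.676574; N=√[5040·1·24·24]=1703.830978
The bounds max(0,m−m')=0 and min(l+m,l−m')=1 give 2 terms
  k=0: (−1)^3·1703.8310/(144)·0.7364^5·0.6766^3 = -0.793422
  k=1: (−1)^4·1703.8310/(144)·0.7364^3·0.6766^5 = +0.669787
d^4_{3,0}(1.4862) = -0.793422 +0.669787 = -0.123635
|D^4_{3,0}|² = |d^4_{3,0}(β)|² = (-0.123635)² = 0.015285 (the z-rotation phases have unit modulus)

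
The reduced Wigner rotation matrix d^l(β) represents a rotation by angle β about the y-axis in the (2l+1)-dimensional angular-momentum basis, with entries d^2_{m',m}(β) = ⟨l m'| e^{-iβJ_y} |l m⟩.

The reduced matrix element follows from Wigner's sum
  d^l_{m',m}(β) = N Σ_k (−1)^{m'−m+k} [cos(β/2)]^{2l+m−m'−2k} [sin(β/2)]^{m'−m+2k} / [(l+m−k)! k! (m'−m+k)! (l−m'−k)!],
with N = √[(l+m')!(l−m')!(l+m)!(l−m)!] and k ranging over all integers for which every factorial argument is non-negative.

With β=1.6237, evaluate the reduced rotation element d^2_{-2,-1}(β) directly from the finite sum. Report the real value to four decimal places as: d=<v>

d^2_{-2,-1}(β=1.6237) via Wigner's sum:
Half-angle: c=0.688157, s=0.725562. N=√(1·24·1·6)=12.000000
Admissible k: 1..1 (factorial args all ≥0)
  k=1: (−1)^0·12.0000/(6)·0.6882^3·0.7256^1 = +0.472898
d^2_{-2,-1}(1.6237) = +0.472898

d=0.4729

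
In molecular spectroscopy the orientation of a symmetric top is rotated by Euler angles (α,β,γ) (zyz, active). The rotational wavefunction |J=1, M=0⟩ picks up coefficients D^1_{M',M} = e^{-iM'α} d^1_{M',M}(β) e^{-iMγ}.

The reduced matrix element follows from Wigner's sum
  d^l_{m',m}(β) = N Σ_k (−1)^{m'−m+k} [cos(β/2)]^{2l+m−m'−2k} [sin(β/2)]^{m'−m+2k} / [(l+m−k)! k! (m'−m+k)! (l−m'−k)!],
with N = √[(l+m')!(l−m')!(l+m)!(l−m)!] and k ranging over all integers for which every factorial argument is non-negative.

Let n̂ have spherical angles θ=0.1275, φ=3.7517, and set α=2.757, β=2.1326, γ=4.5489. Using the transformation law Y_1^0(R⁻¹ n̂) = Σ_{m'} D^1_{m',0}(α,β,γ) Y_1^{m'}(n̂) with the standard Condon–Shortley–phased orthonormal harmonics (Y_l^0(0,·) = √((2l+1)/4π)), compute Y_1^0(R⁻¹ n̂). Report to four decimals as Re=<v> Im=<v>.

Need the full column D^1_{m',0} for m'=−1..1 at α=2.757, β=2.1326, γ=4.5489.
cos(β/2)=0.483367, sin(β/2)=0.875418
d^1_{-1,0}: single k=1 term ⇒ +0.598421;  D = -0.554708+0.224517i
d^1_{0,0}: k∈[0..1] ⇒ +0.233643 -0.766357 = -0.532714;  D = -0.532714+0.000000i
d^1_{1,0}: single k=0 term ⇒ -0.598421;  D = +0.554708+0.224517i
Y_1^{m'}(θ=0.1275,φ=3.7517) and Σ D·Y over m':
  (-0.5547+0.2245i)·(-0.0360+0.0252i)  (-0.5327+0.0000i)·(+0.4846+0.0000i)  (+0.5547+0.2245i)·(+0.0360+0.0252i)
Y_1^0(R⁻¹ n̂) = -0.229530+0.000000i

Re=-0.2295 Im=0.0000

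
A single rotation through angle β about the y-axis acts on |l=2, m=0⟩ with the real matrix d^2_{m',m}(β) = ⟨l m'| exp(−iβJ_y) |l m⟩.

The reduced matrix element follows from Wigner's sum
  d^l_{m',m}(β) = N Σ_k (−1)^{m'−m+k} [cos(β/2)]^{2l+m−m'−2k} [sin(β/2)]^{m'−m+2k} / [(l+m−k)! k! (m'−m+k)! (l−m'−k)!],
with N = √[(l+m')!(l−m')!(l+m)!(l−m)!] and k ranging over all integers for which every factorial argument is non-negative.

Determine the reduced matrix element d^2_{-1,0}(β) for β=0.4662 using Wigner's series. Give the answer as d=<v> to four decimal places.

d=0.4918

d^2_{-1,0}(β=0.4662) via Wigner's sum:
With c≡cos(β/2)=0.972955 and s≡sin(β/2)=0.230995, N=[1·6·2·2]^{1/2}=4.898979
Admissible k: 1..2 (factorial args all ≥0)
  k=1: (−1)^0·4.8990/(2)·0.9730^3·0.2310^1 = +0.521142
  k=2: (−1)^1·4.8990/(2)·0.9730^1·0.2310^3 = -0.029375
d^2_{-1,0}(0.4662) = +0.521142 -0.029375 = +0.491767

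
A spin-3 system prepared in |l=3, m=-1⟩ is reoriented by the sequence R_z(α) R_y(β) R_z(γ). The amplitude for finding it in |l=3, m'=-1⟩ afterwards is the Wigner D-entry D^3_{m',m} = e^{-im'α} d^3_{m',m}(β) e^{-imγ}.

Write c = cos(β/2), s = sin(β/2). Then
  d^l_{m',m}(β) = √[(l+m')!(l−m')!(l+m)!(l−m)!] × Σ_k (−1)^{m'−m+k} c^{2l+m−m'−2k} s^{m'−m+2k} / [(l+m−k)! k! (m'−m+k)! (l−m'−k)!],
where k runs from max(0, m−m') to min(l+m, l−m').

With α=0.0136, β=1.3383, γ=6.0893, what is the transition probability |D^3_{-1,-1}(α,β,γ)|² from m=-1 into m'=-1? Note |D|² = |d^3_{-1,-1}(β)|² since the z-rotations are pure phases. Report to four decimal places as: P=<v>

P=0.1488

Split into d^3_{-1,-1}(β=1.3383) × two z-phases.
c=cos(1.3383/2)=0.784349, s=sin(1.3383/2)=0.620320; N=√[2·24·2·24]=48.000000
Admissible k: 0..2 (factorial args all ≥0)
  k=0: (−1)^0·48.0000/(48)·0.7843^6·0.6203^0 = +0.232840
  k=1: (−1)^1·48.0000/(6)·0.7843^4·0.6203^2 = -1.165088
  k=2: (−1)^2·48.0000/(8)·0.7843^2·0.6203^4 = +0.546553
d^3_{-1,-1}(1.3383) = +0.232840 -1.165088 +0.546553 = -0.385696
|D^3_{-1,-1}|² = |d^3_{-1,-1}(β)|² = (-0.385696)² = 0.148761 (the z-rotation phases have unit modulus)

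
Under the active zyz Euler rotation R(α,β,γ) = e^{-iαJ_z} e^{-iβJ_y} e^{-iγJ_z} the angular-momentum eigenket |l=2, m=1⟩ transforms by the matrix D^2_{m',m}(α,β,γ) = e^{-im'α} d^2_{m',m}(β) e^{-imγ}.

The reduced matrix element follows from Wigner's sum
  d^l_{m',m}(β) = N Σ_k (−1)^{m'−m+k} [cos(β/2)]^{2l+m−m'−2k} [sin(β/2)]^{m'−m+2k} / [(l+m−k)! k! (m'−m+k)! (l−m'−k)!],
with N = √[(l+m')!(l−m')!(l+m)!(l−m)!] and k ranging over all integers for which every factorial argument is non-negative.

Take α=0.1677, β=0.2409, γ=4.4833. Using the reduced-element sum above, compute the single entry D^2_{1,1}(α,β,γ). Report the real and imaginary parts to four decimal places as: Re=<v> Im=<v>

Re=-0.0570 Im=0.9269

First d^2_{1,1}(β=0.2409), then the phase factors e^{-i(1)α} and e^{-i(1)γ}:
Half-angle: c=0.992755, s=0.120159. N=√(6·1·6·1)=6.000000
Admissible k: 0..1 (factorial args all ≥0)
  k=0: (−1)^0·6.0000/(6)·0.9928^4·0.1202^0 = +0.971332
  k=1: (−1)^1·6.0000/(2)·0.9928^2·0.1202^2 = -0.042689
d^2_{1,1}(0.2409) = +0.971332 -0.042689 = +0.928643
Phases: e^{-i·(1)·0.1677}=+0.985971-0.166915i, e^{-i·(1)·4.4833}=-0.227090+0.973874i ⇒ D=-0.056973+0.926894i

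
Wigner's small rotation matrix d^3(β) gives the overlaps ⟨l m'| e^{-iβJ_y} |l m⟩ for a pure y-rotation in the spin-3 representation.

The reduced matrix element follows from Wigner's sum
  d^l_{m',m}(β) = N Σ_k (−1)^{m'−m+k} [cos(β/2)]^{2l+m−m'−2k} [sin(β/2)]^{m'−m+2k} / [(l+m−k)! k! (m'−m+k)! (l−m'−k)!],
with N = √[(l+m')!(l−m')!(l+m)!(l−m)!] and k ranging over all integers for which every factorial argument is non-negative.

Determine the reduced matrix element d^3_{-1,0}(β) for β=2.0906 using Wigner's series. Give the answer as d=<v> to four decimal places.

d=0.0878

d^3_{-1,0}(β=2.0906) via Wigner's sum:
Half-angle: c=0.501642, s=0.865075. N=√(2·24·6·6)=41.569219
k: max(0,(0)−(-1))=1 … min(3+(0),3−(-1))=3
  k=1: (−1)^0·41.5692/(12)·0.5016^5·0.8651^1 = +0.095195
  k=2: (−1)^1·41.5692/(4)·0.5016^3·0.8651^3 = -0.849290
  k=3: (−1)^2·41.5692/(12)·0.5016^1·0.8651^5 = +0.841887
d^3_{-1,0}(2.0906) = +0.095195 -0.849290 +0.841887 = +0.087792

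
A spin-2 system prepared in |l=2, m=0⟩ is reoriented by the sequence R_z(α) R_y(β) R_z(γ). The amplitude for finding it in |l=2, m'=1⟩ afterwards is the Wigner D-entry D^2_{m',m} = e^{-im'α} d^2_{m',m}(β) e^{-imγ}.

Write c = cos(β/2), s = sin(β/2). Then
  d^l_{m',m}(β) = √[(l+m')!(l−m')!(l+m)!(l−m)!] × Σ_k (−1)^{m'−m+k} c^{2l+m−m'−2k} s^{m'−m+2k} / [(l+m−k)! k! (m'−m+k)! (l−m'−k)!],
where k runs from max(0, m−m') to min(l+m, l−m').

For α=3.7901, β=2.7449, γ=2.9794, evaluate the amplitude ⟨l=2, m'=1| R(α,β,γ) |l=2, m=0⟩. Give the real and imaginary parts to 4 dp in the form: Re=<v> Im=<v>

D^2_{1,0}(3.7901,2.7449,2.9794) = e^{-i·1·3.7901}·d^2_{1,0}(2.7449)·e^{-i·0·2.9794}. Compute d first:
c=cos(2.7449/2)=0.197048, s=sin(2.7449/2)=0.980394; N=√[6·1·2·2]=4.898979
The bounds max(0,m−m')=0 and min(l+m,l−m')=1 give 2 terms
  k=0: (−1)^1·4.8990/(2)·0.1970^3·0.9804^1 = -0.018374
  k=1: (−1)^2·4.8990/(2)·0.1970^1·0.9804^3 = +0.454831
d^2_{1,0}(2.7449) = -0.018374 +0.454831 = +0.436457
Phases: e^{-i·(1)·3.7901}=-0.796986+0.603997i, e^{-i·(0)·2.9794}=+1.000000+0.000000i ⇒ D=-0.347851+0.263619i

Re=-0.3479 Im=0.2636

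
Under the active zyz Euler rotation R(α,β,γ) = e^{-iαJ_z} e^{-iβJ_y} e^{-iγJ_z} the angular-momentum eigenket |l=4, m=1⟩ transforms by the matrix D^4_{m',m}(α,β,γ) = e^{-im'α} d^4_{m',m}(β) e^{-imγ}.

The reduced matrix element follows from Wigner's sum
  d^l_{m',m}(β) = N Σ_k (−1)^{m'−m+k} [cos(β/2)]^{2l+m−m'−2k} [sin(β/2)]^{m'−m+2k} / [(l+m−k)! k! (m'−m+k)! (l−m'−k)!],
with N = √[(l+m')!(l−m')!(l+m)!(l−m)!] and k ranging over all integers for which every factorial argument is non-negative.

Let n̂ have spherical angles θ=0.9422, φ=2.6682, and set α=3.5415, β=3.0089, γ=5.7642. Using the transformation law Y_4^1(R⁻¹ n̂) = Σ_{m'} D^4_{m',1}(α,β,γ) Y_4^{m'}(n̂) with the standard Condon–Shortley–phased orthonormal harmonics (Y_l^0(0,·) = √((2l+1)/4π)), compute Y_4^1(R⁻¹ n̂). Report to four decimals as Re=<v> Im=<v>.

Re=0.0579 Im=0.2328

Need the full column D^4_{m',1} for m'=−4..4 at α=3.5415, β=3.0089, γ=5.7642.
cos(β/2)=0.066298, sin(β/2)=0.997800
d^4_{-4,1}: single k=5 term ⇒ +0.002157;  D = -0.001123+0.001841i
d^4_{-3,1}: k∈[4..5] ⇒ +0.000253 -0.034429 = -0.034176;  D = -0.005037+0.033803i
d^4_{-2,1}: k∈[3..5] ⇒ +0.000018 -0.006114 +0.276974 = +0.270878;  D = +0.067540+0.262323i
d^4_{-1,1}: k∈[2..5] ⇒ +0.000001 -0.000574 +0.065065 -0.982534 = -0.918043;  D = +0.556977+0.729780i
d^4_{0,1}: k∈[1..4] ⇒ +0.000000 -0.000034 +0.007734 -0.291956 = -0.284257;  D = -0.246826-0.140991i
d^4_{1,1}: k∈[0..3] ⇒ +0.000000 -0.000001 +0.000574 -0.043377 = -0.042804;  D = +0.042500+0.005085i
d^4_{2,1}: k∈[0..2] ⇒ -0.000000 +0.000027 -0.004076 = -0.004049;  D = -0.003890+0.001122i
d^4_{3,1}: k∈[0..1] ⇒ +0.000001 -0.000253 = -0.000253;  D = +0.000196-0.000159i
d^4_{4,1}: single k=0 term ⇒ -0.000010;  D = -0.000004+0.000008i
Y_4^{m'}(θ=0.9422,φ=2.6682) and Σ D·Y over m':
  (-0.0011+0.0018i)·(-0.0601+0.1796i)  (-0.0050+0.0338i)·(-0.0584-0.3851i)  (+0.0675+0.2623i)·(+0.1816+0.2523i)  (+0.5570+0.7298i)·(+0.1161+0.0595i)  (-0.2468-0.1410i)·(-0.3373+0.0000i)  (+0.0425+0.0051i)·(-0.1161+0.0595i)  (-0.0039+0.0011i)·(+0.1816-0.2523i)  (+0.0002-0.0002i)·(+0.0584-0.3851i)  (-0.0000+0.0000i)·(-0.0601-0.1796i)
Y_4^1(R⁻¹ n̂) = +0.057950+0.232773i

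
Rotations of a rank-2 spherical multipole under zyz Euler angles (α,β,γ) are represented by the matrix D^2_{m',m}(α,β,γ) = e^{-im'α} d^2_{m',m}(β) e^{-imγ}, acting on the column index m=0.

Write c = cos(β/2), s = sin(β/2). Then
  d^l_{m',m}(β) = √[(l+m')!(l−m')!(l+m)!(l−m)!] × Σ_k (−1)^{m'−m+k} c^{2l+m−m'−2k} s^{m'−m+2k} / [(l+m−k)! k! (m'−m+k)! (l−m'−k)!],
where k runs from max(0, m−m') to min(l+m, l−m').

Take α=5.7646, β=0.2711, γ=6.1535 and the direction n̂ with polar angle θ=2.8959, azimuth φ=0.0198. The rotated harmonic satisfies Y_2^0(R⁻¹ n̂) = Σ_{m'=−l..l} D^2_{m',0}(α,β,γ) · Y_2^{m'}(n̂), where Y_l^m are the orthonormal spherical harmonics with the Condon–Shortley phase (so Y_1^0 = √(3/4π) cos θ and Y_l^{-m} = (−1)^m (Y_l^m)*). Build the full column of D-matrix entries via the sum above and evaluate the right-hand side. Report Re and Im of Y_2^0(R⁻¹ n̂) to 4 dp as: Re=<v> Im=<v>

Need the full column D^2_{m',0} for m'=−2..2 at α=5.7646, β=0.2711, γ=6.1535.
cos(β/2)=0.990827, sin(β/2)=0.135135
d^2_{-2,0}: single k=2 term ⇒ +0.043915;  D = +0.022338-0.037809i
d^2_{-1,0}: k∈[1..2] ⇒ +0.321987 -0.005989 = +0.315997;  D = +0.274451-0.156625i
d^2_{0,0}: k∈[0..2] ⇒ +0.963810 -0.071712 +0.000333 = +0.892432;  D = +0.892432+0.000000i
d^2_{1,0}: k∈[0..1] ⇒ -0.321987 +0.005989 = -0.315997;  D = -0.274451-0.156625i
d^2_{2,0}: single k=0 term ⇒ +0.043915;  D = +0.022338+0.037809i
Y_2^{m'}(θ=2.8959,φ=0.0198) and Σ D·Y over m':
  (+0.0223-0.0378i)·(+0.0228-0.0009i)  (+0.2745-0.1566i)·(-0.1822+0.0036i)  (+0.8924+0.0000i)·(+0.5748+0.0000i)  (-0.2745-0.1566i)·(+0.1822+0.0036i)  (+0.0223+0.0378i)·(+0.0228+0.0009i)
Y_2^0(R⁻¹ n̂) = +0.415034-0.000000i

Re=0.4150 Im=0.0000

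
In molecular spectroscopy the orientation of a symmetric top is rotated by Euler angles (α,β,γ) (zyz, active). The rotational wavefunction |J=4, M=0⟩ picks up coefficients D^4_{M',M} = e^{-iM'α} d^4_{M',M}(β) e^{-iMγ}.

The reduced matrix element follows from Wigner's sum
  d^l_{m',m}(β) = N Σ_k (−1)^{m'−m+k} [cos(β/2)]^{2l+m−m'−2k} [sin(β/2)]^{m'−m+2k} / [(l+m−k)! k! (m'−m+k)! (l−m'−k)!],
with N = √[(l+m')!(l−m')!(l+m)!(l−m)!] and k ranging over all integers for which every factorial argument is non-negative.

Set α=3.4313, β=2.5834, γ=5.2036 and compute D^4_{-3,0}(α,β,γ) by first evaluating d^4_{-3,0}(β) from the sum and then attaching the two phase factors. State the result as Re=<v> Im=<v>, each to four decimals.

Split into d^4_{-3,0}(β=2.5834) × two z-phases.
With c≡cos(β/2)=0.275487 and s≡sin(β/2)=0.961305, N=[1·5040·24·24]^{1/2}=1703.830978
k∈{3,4} keeps every argument non-negative
  k=3: (−1)^0·1703.8310/(144)·0.2755^5·0.9613^3 = +0.016678
  k=4: (−1)^1·1703.8310/(144)·0.2755^3·0.9613^5 = -0.203083
d^4_{-3,0}(2.5834) = +0.016678 -0.203083 = -0.186404
Attach z-rotation phases: D = e^{-i(-3)(3.4313)}·(-0.186404)·e^{-i(0)(5.2036)} = +0.120324+0.142369i

Re=0.1203 Im=0.1424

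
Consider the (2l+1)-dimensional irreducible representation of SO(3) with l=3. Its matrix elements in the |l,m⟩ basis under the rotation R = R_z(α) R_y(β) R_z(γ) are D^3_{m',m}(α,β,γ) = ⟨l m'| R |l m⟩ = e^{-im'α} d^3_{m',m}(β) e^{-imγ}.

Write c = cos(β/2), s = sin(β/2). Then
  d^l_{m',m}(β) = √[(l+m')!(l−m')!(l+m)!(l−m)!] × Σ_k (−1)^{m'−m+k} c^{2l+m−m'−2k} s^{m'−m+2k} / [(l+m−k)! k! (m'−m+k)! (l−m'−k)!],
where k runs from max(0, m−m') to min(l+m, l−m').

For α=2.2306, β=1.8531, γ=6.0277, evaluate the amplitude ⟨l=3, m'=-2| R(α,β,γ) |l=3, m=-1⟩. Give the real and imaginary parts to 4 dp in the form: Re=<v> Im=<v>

Split into d^3_{-2,-1}(β=1.8531) × two z-phases.
Half-angle: c=0.600596, s=0.799553. N=√(1·120·2·24)=75.894664
The bounds max(0,m−m')=1 and min(l+m,l−m')=2 give 2 terms
  k=1: (−1)^0·75.8947/(24)·0.6006^5·0.7996^1 = +0.197587
  k=2: (−1)^1·75.8947/(12)·0.6006^3·0.7996^3 = -0.700355
d^3_{-2,-1}(1.8531) = +0.197587 -0.700355 = -0.502768
Attach z-rotation phases: D = e^{-i(-2)(2.2306)}·(-0.502768)·e^{-i(-1)(6.0277)} = +0.243979+0.439602i

Re=0.2440 Im=0.4396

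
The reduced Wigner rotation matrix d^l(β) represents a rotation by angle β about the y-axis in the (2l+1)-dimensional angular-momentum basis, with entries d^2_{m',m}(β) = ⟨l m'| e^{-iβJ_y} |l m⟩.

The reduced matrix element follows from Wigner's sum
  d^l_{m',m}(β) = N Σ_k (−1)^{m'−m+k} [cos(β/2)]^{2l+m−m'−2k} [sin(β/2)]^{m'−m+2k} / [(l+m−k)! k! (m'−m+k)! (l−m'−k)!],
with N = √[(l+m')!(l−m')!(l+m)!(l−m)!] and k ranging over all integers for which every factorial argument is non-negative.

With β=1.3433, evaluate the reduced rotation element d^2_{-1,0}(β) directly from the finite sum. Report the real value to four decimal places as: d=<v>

d^2_{-1,0}(β=1.3433) via Wigner's sum:
Half-angle: c=0.782796, s=0.622278. N=√(1·6·2·2)=4.898979
The bounds max(0,m−m')=1 and min(l+m,l−m')=2 give 2 terms
  k=1: (−1)^0·4.8990/(2)·0.7828^3·0.6223^1 = +0.731149
  k=2: (−1)^1·4.8990/(2)·0.7828^1·0.6223^3 = -0.462039
d^2_{-1,0}(1.3433) = +0.731149 -0.462039 = +0.269111

d=0.2691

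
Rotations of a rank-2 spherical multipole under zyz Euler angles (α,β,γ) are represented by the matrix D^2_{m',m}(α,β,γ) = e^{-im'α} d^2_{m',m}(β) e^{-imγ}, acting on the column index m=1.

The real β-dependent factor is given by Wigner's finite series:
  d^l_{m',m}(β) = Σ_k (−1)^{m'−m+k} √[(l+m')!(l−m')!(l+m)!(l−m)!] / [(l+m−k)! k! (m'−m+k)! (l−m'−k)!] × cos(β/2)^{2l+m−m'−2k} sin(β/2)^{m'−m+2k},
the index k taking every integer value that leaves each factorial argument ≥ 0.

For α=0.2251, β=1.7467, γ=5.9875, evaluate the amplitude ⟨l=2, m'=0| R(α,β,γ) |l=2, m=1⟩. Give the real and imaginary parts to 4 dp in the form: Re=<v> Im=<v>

Split into d^2_{0,1}(β=1.7467) × two z-phases.
c=cos(1.7467/2)=0.642262, s=sin(1.7467/2)=0.766485; N=√[2·2·6·1]=4.898979
Admissible k: 1..2 (factorial args all ≥0)
  k=1: (−1)^0·4.8990/(2)·0.6423^3·0.7665^1 = +0.497413
  k=2: (−1)^1·4.8990/(2)·0.6423^1·0.7665^3 = -0.708433
d^2_{0,1}(1.7467) = +0.497413 -0.708433 = -0.211020
D = (+1.000000+0.000000i)·(-0.211020)·(+0.956603+0.291395i) = -0.201863-0.061490i

Re=-0.2019 Im=-0.0615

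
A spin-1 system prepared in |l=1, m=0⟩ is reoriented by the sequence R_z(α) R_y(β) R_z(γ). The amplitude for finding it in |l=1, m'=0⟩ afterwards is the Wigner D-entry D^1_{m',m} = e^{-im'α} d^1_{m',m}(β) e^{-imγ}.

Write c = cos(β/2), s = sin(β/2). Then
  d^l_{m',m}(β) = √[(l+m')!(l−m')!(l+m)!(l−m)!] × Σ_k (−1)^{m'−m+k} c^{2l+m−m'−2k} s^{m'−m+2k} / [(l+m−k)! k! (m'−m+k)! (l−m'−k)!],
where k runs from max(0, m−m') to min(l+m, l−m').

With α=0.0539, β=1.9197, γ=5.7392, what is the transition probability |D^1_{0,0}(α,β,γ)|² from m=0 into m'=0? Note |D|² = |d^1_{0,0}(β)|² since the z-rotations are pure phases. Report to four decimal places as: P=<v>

First d^1_{0,0}(β=1.9197), then the phase factors e^{-i(0)α} and e^{-i(0)γ}:
Half-angle: c=0.573643, s=0.819106. N=√(1·1·1·1)=1.000000
The bounds max(0,m−m')=0 and min(l+m,l−m')=1 give 2 terms
  k=0: (−1)^0·1.0000/(1)·0.5736^2·0.8191^0 = +0.329066
  k=1: (−1)^1·1.0000/(1)·0.5736^0·0.8191^2 = -0.670934
d^1_{0,0}(1.9197) = +0.329066 -0.670934 = -0.341868
|D^1_{0,0}|² = |d^1_{0,0}(β)|² = (-0.341868)² = 0.116874 (the z-rotation phases have unit modulus)

P=0.1169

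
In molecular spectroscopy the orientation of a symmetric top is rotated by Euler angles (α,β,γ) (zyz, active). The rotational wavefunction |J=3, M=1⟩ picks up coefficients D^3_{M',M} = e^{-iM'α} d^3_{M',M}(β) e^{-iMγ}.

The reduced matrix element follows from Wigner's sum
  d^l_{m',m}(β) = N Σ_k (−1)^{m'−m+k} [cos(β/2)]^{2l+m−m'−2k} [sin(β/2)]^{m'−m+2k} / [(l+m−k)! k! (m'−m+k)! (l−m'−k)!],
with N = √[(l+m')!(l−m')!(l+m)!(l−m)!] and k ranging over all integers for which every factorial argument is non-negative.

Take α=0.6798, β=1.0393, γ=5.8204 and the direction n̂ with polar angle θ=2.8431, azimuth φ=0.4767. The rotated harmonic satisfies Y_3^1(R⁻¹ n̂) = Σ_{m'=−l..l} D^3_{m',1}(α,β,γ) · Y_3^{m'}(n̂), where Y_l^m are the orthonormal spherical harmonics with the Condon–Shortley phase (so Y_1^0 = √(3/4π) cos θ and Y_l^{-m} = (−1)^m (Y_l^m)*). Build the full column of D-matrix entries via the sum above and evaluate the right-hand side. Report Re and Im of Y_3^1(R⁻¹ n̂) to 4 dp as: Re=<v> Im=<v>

Need the full column D^3_{m',1} for m'=−3..3 at α=0.6798, β=1.0393, γ=5.8204.
cos(β/2)=0.867993, sin(β/2)=0.496576
d^3_{-3,1}: single k=4 term ⇒ +0.177428;  D = -0.142377+0.105875i
d^3_{-2,1}: k∈[3..4] ⇒ +0.506450 -0.082879 = +0.423571;  D = -0.105445+0.410236i
d^3_{-1,1}: k∈[2..4] ⇒ +0.839824 -0.366494 +0.014994 = +0.488324;  D = +0.202774+0.444233i
d^3_{0,1}: k∈[1..3] ⇒ +0.847535 -0.832183 +0.090790 = +0.106142;  D = +0.094978+0.047386i
d^3_{1,1}: k∈[0..2] ⇒ +0.427659 -1.119765 +0.274870 = -0.417236;  D = -0.407450+0.089837i
d^3_{2,1}: k∈[0..1] ⇒ -0.773690 +0.506450 = -0.267240;  D = -0.166785+0.208806i
d^3_{3,1}: single k=0 term ⇒ +0.542104;  D = -0.003154-0.542095i
Y_3^{m'}(θ=2.8431,φ=0.4767) and Σ D·Y over m':
  (-0.1424+0.1059i)·(+0.0015-0.0105i)  (-0.1054+0.4102i)·(-0.0489+0.0689i)  (+0.2028+0.4442i)·(+0.3013-0.1556i)  (+0.0950+0.0474i)·(-0.5591+0.0000i)  (-0.4074+0.0898i)·(-0.3013-0.1556i)  (-0.1668+0.2088i)·(-0.0489-0.0689i)  (-0.0032-0.5421i)·(-0.0015-0.0105i)
Y_3^1(R⁻¹ n̂) = +0.208474+0.088561i

Re=0.2085 Im=0.0886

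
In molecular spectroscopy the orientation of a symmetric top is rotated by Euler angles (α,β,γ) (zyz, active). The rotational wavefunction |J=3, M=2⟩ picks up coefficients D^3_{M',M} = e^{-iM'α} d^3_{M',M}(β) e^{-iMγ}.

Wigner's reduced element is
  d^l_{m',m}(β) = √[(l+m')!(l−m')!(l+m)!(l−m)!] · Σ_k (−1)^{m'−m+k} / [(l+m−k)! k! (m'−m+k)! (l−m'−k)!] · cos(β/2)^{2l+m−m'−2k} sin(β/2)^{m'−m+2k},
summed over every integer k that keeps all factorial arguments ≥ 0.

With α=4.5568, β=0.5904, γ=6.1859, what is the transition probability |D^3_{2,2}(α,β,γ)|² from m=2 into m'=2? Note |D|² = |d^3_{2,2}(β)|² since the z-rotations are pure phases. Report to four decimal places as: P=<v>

P=0.1700

Split into d^3_{2,2}(β=0.5904) × two z-phases.
With c≡cos(β/2)=0.956744 and s≡sin(β/2)=0.290931, N=[120·1·120·1]^{1/2}=120.000000
Admissible k: 0..1 (factorial args all ≥0)
  k=0: (−1)^0·120.0000/(120)·0.9567^6·0.2909^0 = +0.766963
  k=1: (−1)^1·120.0000/(24)·0.9567^4·0.2909^2 = -0.354596
d^3_{2,2}(0.5904) = +0.766963 -0.354596 = +0.412367
|D^3_{2,2}|² = |d^3_{2,2}(β)|² = (+0.412367)² = 0.170047 (the z-rotation phases have unit modulus)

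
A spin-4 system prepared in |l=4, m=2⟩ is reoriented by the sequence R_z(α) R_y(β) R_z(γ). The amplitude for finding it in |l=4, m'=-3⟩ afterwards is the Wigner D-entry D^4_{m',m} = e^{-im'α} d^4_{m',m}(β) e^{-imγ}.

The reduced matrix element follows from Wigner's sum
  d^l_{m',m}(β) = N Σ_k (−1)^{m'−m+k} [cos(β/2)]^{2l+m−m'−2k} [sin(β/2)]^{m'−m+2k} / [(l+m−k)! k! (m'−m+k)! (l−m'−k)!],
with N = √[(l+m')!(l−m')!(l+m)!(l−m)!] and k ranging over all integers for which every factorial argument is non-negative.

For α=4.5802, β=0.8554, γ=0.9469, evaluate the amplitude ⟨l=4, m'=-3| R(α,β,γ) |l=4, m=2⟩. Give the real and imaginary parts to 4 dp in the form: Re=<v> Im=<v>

Re=0.0727 Im=-0.0637

D^4_{-3,2}(4.5802,0.8554,0.9469) = e^{-i·-3·4.5802}·d^4_{-3,2}(0.8554)·e^{-i·2·0.9469}. Compute d first:
With c≡cos(β/2)=0.909922 and s≡sin(β/2)=0.414779, N=[1·5040·720·2]^{1/2}=2693.993318
Admissible k: 5..6 (factorial args all ≥0)
  k=5: (−1)^0·2693.9933/(240)·0.9099^3·0.4148^5 = +0.103820
  k=6: (−1)^1·2693.9933/(720)·0.9099^1·0.4148^7 = -0.007191
d^4_{-3,2}(0.8554) = +0.103820 -0.007191 = +0.096629
Attach z-rotation phases: D = e^{-i(-3)(4.5802)}·(+0.096629)·e^{-i(2)(0.9469)} = +0.072674-0.063685i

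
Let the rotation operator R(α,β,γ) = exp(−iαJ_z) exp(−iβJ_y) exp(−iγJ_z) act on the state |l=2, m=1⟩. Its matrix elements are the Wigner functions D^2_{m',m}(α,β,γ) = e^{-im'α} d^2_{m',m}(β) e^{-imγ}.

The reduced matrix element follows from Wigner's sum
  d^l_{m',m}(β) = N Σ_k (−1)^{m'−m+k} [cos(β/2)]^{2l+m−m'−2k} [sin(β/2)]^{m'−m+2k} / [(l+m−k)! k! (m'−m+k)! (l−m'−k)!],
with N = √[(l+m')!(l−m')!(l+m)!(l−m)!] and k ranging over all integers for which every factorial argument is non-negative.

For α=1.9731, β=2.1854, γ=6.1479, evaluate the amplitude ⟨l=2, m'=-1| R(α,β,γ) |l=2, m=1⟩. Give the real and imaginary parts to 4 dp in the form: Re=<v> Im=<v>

Split into d^2_{-1,1}(β=2.1854) × two z-phases.
Half-angle: c=0.460090, s=0.887872. N=√(1·6·6·1)=6.000000
k∈{2,3} keeps every argument non-negative
  k=2: (−1)^0·6.0000/(2)·0.4601^2·0.8879^2 = +0.500619
  k=3: (−1)^1·6.0000/(6)·0.4601^0·0.8879^4 = -0.621444
d^2_{-1,1}(2.1854) = +0.500619 -0.621444 = -0.120825
Attach z-rotation phases: D = e^{-i(-1)(1.9731)}·(-0.120825)·e^{-i(1)(6.1479)} = +0.061870-0.103782i

Re=0.0619 Im=-0.1038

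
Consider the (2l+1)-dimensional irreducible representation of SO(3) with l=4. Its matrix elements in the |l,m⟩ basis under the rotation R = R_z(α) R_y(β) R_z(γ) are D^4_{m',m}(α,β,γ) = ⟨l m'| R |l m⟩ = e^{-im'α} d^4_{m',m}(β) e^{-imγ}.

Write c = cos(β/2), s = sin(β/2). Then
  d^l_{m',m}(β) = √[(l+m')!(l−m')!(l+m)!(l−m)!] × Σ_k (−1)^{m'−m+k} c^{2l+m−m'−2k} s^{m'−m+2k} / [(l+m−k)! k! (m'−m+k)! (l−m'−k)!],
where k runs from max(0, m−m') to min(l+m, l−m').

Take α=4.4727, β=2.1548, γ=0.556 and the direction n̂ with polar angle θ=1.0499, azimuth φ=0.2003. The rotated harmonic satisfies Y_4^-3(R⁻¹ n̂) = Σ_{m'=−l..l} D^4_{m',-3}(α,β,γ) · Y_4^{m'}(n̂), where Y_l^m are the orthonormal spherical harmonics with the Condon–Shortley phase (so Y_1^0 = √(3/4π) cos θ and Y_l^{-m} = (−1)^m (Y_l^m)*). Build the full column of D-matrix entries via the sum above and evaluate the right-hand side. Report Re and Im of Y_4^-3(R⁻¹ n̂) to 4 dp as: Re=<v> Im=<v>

Need the full column D^4_{m',-3} for m'=−4..4 at α=4.4727, β=2.1548, γ=0.556.
cos(β/2)=0.473620, sin(β/2)=0.880729
d^4_{-4,-3}: single k=1 term ⇒ +0.013317;  D = +0.010105+0.008673i
d^4_{-3,-3}: k∈[0..1] ⇒ +0.002532 -0.061286 = -0.058754;  D = +0.047755-0.034227i
d^4_{-2,-3}: k∈[0..1] ⇒ -0.017616 +0.182752 = +0.165136;  D = -0.061586-0.153222i
d^4_{-1,-3}: k∈[0..1] ⇒ +0.069492 -0.400506 = -0.331014;  D = -0.327659+0.047005i
d^4_{0,-3}: k∈[0..1] ⇒ -0.192638 +0.666141 = +0.473503;  D = -0.045954+0.471268i
d^4_{1,-3}: k∈[0..1] ⇒ +0.400506 -0.830969 = -0.430464;  D = +0.406266+0.142292i
d^4_{2,-3}: k∈[0..1] ⇒ -0.631957 +0.728436 = +0.096479;  D = +0.052597-0.080881i
d^4_{3,-3}: k∈[0..1] ⇒ +0.732846 -0.362026 = +0.370820;  D = +0.253991+0.270178i
d^4_{4,-3}: single k=0 term ⇒ -0.550646;  D = +0.479267-0.271134i
Y_4^{m'}(θ=1.0499,φ=0.2003) and Σ D·Y over m':
  (+0.0101+0.0087i)·(+0.1743-0.1799i)  (+0.0478-0.0342i)·(+0.3353-0.2298i)  (-0.0616-0.1532i)·(+0.1700-0.0720i)  (-0.3277+0.0470i)·(-0.2534+0.0515i)  (-0.0460+0.4713i)·(-0.2415+0.0000i)  (+0.4063+0.1423i)·(+0.2534+0.0515i)  (+0.0526-0.0809i)·(+0.1700+0.0720i)  (+0.2540+0.2702i)·(-0.3353-0.2298i)  (+0.4793-0.2711i)·(+0.1743+0.1799i)
Y_4^-3(R⁻¹ n̂) = +0.301332-0.249961i

Re=0.3013 Im=-0.2500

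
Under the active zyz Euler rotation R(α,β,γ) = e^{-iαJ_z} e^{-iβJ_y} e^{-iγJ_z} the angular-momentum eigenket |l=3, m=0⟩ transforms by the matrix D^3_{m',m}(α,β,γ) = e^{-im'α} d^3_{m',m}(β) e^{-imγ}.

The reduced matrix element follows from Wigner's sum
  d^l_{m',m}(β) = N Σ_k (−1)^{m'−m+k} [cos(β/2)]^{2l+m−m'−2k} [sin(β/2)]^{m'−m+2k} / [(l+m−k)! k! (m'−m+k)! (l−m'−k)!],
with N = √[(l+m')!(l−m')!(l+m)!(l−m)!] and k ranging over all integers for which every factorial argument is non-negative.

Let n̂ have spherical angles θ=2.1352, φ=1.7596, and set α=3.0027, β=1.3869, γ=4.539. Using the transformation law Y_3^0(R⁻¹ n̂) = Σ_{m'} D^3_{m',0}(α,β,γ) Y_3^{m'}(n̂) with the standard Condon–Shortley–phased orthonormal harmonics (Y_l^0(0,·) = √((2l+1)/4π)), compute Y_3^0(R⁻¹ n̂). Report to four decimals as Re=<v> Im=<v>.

Re=-0.1807 Im=0.0000

Need the full column D^3_{m',0} for m'=−3..3 at α=3.0027, β=1.3869, γ=4.539.
cos(β/2)=0.769045, sin(β/2)=0.639194
d^3_{-3,0}: single k=3 term ⇒ +0.531214;  D = -0.485762+0.214995i
d^3_{-2,0}: k∈[2..3] ⇒ +0.782770 -0.540749 = +0.242021;  D = +0.232743-0.066369i
d^3_{-1,0}: k∈[1..3] ⇒ +0.595639 -1.234429 +0.284254 = -0.354536;  D = +0.351122-0.049084i
d^3_{0,0}: k∈[0..3] ⇒ +0.206877 -1.286222 +0.888541 -0.068202 = -0.259006;  D = -0.259006+0.000000i
d^3_{1,0}: k∈[0..2] ⇒ -0.595639 +1.234429 -0.284254 = +0.354536;  D = -0.351122-0.049084i
d^3_{2,0}: k∈[0..1] ⇒ +0.782770 -0.540749 = +0.242021;  D = +0.232743+0.066369i
d^3_{3,0}: single k=0 term ⇒ -0.531214;  D = +0.485762+0.214995i
Y_3^{m'}(θ=2.1352,φ=1.7596) and Σ D·Y over m':
  (-0.4858+0.2150i)·(+0.1350+0.2124i)  (+0.2327-0.0664i)·(+0.3628-0.1439i)  (+0.3511-0.0491i)·(-0.0221-0.1155i)  (-0.2590+0.0000i)·(+0.3133+0.0000i)  (-0.3511-0.0491i)·(+0.0221-0.1155i)  (+0.2327+0.0664i)·(+0.3628+0.1439i)  (+0.4858+0.2150i)·(-0.1350+0.2124i)
Y_3^0(R⁻¹ n̂) = -0.180716+0.000000i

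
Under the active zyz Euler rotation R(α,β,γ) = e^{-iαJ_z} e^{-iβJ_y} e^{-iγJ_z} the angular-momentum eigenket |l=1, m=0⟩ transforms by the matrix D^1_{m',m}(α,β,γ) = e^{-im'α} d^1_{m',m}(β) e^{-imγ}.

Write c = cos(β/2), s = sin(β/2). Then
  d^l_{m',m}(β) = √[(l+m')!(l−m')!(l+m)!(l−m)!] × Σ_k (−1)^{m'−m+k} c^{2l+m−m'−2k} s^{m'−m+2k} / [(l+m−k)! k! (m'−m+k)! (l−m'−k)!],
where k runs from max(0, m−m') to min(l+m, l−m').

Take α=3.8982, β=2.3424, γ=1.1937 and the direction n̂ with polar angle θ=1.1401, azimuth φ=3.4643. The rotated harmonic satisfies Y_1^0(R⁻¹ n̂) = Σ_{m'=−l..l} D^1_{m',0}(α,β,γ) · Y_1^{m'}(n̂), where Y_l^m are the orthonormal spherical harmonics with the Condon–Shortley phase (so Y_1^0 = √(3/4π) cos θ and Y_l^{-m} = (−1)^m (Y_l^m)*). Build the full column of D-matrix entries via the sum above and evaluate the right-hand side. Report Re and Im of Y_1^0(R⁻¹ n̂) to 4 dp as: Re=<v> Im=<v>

Re=0.1465 Im=0.0000

Need the full column D^1_{m',0} for m'=−1..1 at α=3.8982, β=2.3424, γ=1.1937.
cos(β/2)=0.389047, sin(β/2)=0.921218
d^1_{-1,0}: single k=1 term ⇒ +0.506849;  D = -0.368565-0.347931i
d^1_{0,0}: k∈[0..1] ⇒ +0.151357 -0.848643 = -0.697286;  D = -0.697286+0.000000i
d^1_{1,0}: single k=0 term ⇒ -0.506849;  D = +0.368565-0.347931i
Y_1^{m'}(θ=1.1401,φ=3.4643) and Σ D·Y over m':
  (-0.3686-0.3479i)·(-0.2977+0.0996i)  (-0.6973+0.0000i)·(+0.2040+0.0000i)  (+0.3686-0.3479i)·(+0.2977+0.0996i)
Y_1^0(R⁻¹ n̂) = +0.146510+0.000000i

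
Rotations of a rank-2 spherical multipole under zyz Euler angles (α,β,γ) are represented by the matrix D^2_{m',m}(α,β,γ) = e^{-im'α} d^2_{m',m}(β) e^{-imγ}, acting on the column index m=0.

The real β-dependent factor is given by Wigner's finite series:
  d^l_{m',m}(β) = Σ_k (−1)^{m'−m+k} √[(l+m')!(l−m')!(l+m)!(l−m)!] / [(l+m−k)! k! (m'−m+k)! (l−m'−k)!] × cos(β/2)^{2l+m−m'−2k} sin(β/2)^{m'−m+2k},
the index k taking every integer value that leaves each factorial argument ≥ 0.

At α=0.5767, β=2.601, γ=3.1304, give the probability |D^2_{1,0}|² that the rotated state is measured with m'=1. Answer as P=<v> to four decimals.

P=0.2921

Split into d^2_{1,0}(β=2.601) × two z-phases.
With c≡cos(β/2)=0.267017 and s≡sin(β/2)=0.963692, N=[6·1·2·2]^{1/2}=4.898979
k∈{0,1} keeps every argument non-negative
  k=0: (−1)^1·4.8990/(2)·0.2670^3·0.9637^1 = -0.044940
  k=1: (−1)^2·4.8990/(2)·0.2670^1·0.9637^3 = +0.585368
d^2_{1,0}(2.601) = -0.044940 +0.585368 = +0.540428
|D^2_{1,0}|² = |d^2_{1,0}(β)|² = (+0.540428)² = 0.292063 (the z-rotation phases have unit modulus)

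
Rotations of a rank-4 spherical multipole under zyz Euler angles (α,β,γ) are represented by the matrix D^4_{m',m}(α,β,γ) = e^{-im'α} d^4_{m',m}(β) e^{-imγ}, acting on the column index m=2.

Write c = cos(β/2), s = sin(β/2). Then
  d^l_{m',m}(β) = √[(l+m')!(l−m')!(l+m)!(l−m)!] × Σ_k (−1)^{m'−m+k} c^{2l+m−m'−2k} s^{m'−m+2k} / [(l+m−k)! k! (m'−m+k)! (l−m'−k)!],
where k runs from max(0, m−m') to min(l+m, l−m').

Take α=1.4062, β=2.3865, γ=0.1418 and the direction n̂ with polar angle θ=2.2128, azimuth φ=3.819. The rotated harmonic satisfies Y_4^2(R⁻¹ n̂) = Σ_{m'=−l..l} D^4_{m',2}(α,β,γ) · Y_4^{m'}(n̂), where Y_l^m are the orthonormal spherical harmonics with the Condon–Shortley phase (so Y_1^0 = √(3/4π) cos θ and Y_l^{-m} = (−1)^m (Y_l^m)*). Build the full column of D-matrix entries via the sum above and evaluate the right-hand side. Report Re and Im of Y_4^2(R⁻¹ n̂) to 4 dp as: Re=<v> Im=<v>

Re=-0.2215 Im=-0.2481

Need the full column D^4_{m',2} for m'=−4..4 at α=1.4062, β=2.3865, γ=0.1418.
cos(β/2)=0.368641, sin(β/2)=0.929572
d^4_{-4,2}: single k=6 term ⇒ +0.463963;  D = +0.272896-0.375220i
d^4_{-3,2}: k∈[5..6] ⇒ +0.390311 -0.827272 = -0.436962;  D = +0.306494+0.311443i
d^4_{-2,2}: k∈[4..6] ⇒ +0.206841 -1.052170 +0.557525 = -0.287804;  D = +0.235437-0.165532i
d^4_{-1,2}: k∈[3..5] ⇒ +0.077336 -0.737618 +0.938038 = +0.277757;  D = +0.120363+0.250323i
d^4_{0,2}: k∈[2..4] ⇒ +0.020573 -0.348847 +0.831813 = +0.503540;  D = +0.483425-0.140897i
d^4_{1,2}: k∈[1..3] ⇒ +0.003649 -0.116004 +0.491745 = +0.379390;  D = -0.045042-0.376707i
d^4_{2,2}: k∈[0..2] ⇒ +0.000341 -0.026024 +0.206841 = +0.181158;  D = -0.180970-0.008257i
d^4_{3,2}: k∈[0..1] ⇒ -0.003218 +0.061383 = +0.058166;  D = -0.012136+0.056885i
d^4_{4,2}: single k=0 term ⇒ +0.011475;  D = +0.010679+0.004201i
Y_4^{m'}(θ=2.2128,φ=3.819) and Σ D·Y over m':
  (+0.2729-0.3752i)·(-0.1654-0.0762i)  (+0.3065+0.3114i)·(-0.1714-0.3448i)  (+0.2354-0.1655i)·(+0.0694-0.3165i)  (+0.1204+0.2503i)·(-0.0866+0.0697i)  (+0.4834-0.1409i)·(-0.3445+0.0000i)  (-0.0450-0.3767i)·(+0.0866+0.0697i)  (-0.1810-0.0083i)·(+0.0694+0.3165i)  (-0.0121+0.0569i)·(+0.1714-0.3448i)  (+0.0107+0.0042i)·(-0.1654+0.0762i)
Y_4^2(R⁻¹ n̂) = -0.221521-0.248139i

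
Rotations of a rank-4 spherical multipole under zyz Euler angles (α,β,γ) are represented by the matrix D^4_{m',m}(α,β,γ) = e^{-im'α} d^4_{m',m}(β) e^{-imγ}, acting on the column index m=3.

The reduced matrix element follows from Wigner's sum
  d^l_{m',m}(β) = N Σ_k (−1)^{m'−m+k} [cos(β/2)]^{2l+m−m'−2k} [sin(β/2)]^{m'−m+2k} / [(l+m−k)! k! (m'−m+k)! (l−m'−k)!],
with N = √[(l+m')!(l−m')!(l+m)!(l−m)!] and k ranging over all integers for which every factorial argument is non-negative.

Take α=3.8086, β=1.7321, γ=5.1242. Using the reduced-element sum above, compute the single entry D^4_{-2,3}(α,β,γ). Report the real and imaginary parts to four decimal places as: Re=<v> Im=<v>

D^4_{-2,3}(3.8086,1.7321,5.1242) = e^{-i·-2·3.8086}·d^4_{-2,3}(1.7321)·e^{-i·3·5.1242}. Compute d first:
Half-angle: c=0.647841, s=0.761776. N=√(2·720·5040·1)=2693.993318
The bounds max(0,m−m')=5 and min(l+m,l−m')=6 give 2 terms
  k=5: (−1)^0·2693.9933/(240)·0.6478^3·0.7618^5 = +0.782935
  k=6: (−1)^1·2693.9933/(720)·0.6478^1·0.7618^7 = -0.360847
d^4_{-2,3}(1.7321) = +0.782935 -0.360847 = +0.422089
Phases: e^{-i·(-2)·3.8086}=+0.234575+0.972098i, e^{-i·(3)·5.1242}=-0.944291-0.329112i ⇒ D=+0.041543-0.420039i

Re=0.0415 Im=-0.4200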